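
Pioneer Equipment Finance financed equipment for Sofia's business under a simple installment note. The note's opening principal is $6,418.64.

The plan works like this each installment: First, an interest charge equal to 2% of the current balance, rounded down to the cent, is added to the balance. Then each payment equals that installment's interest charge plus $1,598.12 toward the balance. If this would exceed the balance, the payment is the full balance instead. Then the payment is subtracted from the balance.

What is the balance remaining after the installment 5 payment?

# | Opening | Interest | Payment | End bal
1 | $6,418.64 | $128.37 | $1,726.49 | $4,820.52
2 | $4,820.52 | $96.41 | $1,694.53 | $3,222.40
3 | $3,222.40 | $64.44 | $1,662.56 | $1,624.28
4 | $1,624.28 | $32.48 | $1,630.60 | $26.16
5 | $26.16 | $0.52 | $26.68 | $0.00

$0.00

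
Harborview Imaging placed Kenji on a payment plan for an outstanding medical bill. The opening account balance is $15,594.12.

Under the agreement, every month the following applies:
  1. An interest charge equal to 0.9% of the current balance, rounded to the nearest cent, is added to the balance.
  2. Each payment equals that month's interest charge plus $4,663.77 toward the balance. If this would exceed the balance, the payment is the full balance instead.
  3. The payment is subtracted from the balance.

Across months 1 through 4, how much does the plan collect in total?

# | Opening | Interest | Payment | End bal
1 | $15,594.12 | $140.35 | $4,804.12 | $10,930.35
2 | $10,930.35 | $98.37 | $4,762.14 | $6,266.58
3 | $6,266.58 | $56.40 | $4,720.17 | $1,602.81
4 | $1,602.81 | $14.43 | $1,617.24 | $0.00
Total paid: $15,903.67

$15,903.67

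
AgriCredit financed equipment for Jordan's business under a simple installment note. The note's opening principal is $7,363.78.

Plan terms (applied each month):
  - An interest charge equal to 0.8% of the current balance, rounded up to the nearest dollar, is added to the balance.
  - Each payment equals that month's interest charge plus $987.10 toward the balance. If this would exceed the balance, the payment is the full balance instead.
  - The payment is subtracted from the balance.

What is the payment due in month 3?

$1,031.10

Month 1: $7,363.78 +$59.00 interest = $7,422.78; pay $1,046.10 → $6,376.68
Month 2: $6,376.68 +$52.00 interest = $6,428.68; pay $1,039.10 → $5,389.58
Month 3: $5,389.58 +$44.00 interest = $5,433.58; pay $1,031.10 → $4,402.48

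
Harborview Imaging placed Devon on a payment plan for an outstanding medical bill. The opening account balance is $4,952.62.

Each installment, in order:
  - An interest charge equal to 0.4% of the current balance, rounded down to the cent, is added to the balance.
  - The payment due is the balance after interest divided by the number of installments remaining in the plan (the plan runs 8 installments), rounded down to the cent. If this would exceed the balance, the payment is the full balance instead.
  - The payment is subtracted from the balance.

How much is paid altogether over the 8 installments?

Installment 1: opening $4,952.62; interest $19.81 → $4,972.43; payment $621.55; balance $4,350.88
Installment 2: opening $4,350.88; interest $17.40 → $4,368.28; payment $624.04; balance $3,744.24
Installment 3: opening $3,744.24; interest $14.97 → $3,759.21; payment $626.53; balance $3,132.68
Installment 4: opening $3,132.68; interest $12.53 → $3,145.21; payment $629.04; balance $2,516.17
Installment 5: opening $2,516.17; interest $10.06 → $2,526.23; payment $631.55; balance $1,894.68
Installment 6: opening $1,894.68; interest $7.57 → $1,902.25; payment $634.08; balance $1,268.17
Installment 7: opening $1,268.17; interest $5.07 → $1,273.24; payment $636.62; balance $636.62
Installment 8: opening $636.62; interest $2.54 → $639.16; payment $639.16; balance $0.00
Total paid: $5,042.57

$5,042.57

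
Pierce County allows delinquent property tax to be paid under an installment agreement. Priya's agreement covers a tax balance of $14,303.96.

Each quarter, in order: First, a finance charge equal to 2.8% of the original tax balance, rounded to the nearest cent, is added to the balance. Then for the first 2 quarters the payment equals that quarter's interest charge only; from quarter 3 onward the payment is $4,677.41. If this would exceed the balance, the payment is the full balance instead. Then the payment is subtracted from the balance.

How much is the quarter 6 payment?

$1,873.77

Quarter 1: opening $14,303.96; interest $400.51 → $14,704.47; payment $400.51; balance $14,303.96
Quarter 2: opening $14,303.96; interest $400.51 → $14,704.47; payment $400.51; balance $14,303.96
Quarter 3: opening $14,303.96; interest $400.51 → $14,704.47; payment $4,677.41; balance $10,027.06
Quarter 4: opening $10,027.06; interest $400.51 → $10,427.57; payment $4,677.41; balance $5,750.16
Quarter 5: opening $5,750.16; interest $400.51 → $6,150.67; payment $4,677.41; balance $1,473.26
Quarter 6: opening $1,473.26; interest $400.51 → $1,873.77; payment $1,873.77; balance $0.00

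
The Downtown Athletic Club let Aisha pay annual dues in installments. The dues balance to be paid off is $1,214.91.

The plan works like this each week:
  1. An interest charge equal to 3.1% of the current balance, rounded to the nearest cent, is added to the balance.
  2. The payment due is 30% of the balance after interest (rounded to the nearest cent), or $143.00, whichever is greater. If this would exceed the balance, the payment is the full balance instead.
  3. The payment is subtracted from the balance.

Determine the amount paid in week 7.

Week 1: $1,214.91 +$37.66 interest = $1,252.57; pay $375.77 → $876.80
Week 2: $876.80 +$27.18 interest = $903.98; pay $271.19 → $632.79
Week 3: $632.79 +$19.62 interest = $652.41; pay $195.72 → $456.69
Week 4: $456.69 +$14.16 interest = $470.85; pay $143.00 → $327.85
Week 5: $327.85 +$10.16 interest = $338.01; pay $143.00 → $195.01
Week 6: $195.01 +$6.05 interest = $201.06; pay $143.00 → $58.06
Week 7: $58.06 +$1.80 interest = $59.86; pay $59.86 → $0.00

$59.86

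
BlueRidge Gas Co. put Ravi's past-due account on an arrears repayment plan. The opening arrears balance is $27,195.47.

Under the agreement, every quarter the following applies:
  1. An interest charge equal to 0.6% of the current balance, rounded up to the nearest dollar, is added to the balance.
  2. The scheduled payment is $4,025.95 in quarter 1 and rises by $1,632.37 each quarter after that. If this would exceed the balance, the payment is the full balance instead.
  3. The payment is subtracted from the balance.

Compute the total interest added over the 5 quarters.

$487.00

Quarter 1: $27,195.47 +$164.00 interest = $27,359.47; pay $4,025.95 → $23,333.52
Quarter 2: $23,333.52 +$141.00 interest = $23,474.52; pay $5,658.32 → $17,816.20
Quarter 3: $17,816.20 +$107.00 interest = $17,923.20; pay $7,290.69 → $10,632.51
Quarter 4: $10,632.51 +$64.00 interest = $10,696.51; pay $8,923.06 → $1,773.45
Quarter 5: $1,773.45 +$11.00 interest = $1,784.45; pay $1,784.45 → $0.00
Total interest: $164.00 + $141.00 + $107.00 + $64.00 + $11.00 = $487.00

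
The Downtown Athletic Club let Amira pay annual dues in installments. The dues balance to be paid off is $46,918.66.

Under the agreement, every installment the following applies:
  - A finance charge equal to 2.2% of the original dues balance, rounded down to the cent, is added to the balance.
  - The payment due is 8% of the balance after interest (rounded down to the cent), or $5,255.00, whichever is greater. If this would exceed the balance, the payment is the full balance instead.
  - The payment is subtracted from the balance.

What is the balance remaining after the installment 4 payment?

# | Opening | Interest | Payment | End bal
1 | $46,918.66 | $1,032.21 | $5,255.00 | $42,695.87
2 | $42,695.87 | $1,032.21 | $5,255.00 | $38,473.08
3 | $38,473.08 | $1,032.21 | $5,255.00 | $34,250.29
4 | $34,250.29 | $1,032.21 | $5,255.00 | $30,027.50

$30,027.50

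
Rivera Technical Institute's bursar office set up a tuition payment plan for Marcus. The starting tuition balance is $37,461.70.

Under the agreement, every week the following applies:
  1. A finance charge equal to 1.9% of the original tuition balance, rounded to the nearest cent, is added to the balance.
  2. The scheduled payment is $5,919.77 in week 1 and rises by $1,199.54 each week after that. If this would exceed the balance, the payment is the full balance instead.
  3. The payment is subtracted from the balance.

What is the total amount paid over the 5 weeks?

Week 1: opening $37,461.70; interest $711.77 → $38,173.47; payment $5,919.77; balance $32,253.70
Week 2: opening $32,253.70; interest $711.77 → $32,965.47; payment $7,119.31; balance $25,846.16
Week 3: opening $25,846.16; interest $711.77 → $26,557.93; payment $8,318.85; balance $18,239.08
Week 4: opening $18,239.08; interest $711.77 → $18,950.85; payment $9,518.39; balance $9,432.46
Week 5: opening $9,432.46; interest $711.77 → $10,144.23; payment $10,144.23; balance $0.00
Total paid: $41,020.55

$41,020.55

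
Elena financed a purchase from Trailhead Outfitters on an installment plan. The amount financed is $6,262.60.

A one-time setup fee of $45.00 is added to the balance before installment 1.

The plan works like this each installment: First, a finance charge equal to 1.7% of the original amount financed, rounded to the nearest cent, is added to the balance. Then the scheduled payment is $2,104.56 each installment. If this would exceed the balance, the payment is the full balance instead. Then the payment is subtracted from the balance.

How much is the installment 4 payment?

$419.76

Installment 1: opening $6,307.60; interest $106.46 → $6,414.06; payment $2,104.56; balance $4,309.50
Installment 2: opening $4,309.50; interest $106.46 → $4,415.96; payment $2,104.56; balance $2,311.40
Installment 3: opening $2,311.40; interest $106.46 → $2,417.86; payment $2,104.56; balance $313.30
Installment 4: opening $313.30; interest $106.46 → $419.76; payment $419.76; balance $0.00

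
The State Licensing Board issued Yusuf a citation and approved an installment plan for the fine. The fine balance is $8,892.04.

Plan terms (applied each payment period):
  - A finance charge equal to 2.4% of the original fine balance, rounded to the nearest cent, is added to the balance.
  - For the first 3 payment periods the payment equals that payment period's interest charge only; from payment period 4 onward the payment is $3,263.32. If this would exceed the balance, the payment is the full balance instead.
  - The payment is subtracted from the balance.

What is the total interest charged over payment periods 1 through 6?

# | Opening | Interest | Payment | End bal
1 | $8,892.04 | $213.41 | $213.41 | $8,892.04
2 | $8,892.04 | $213.41 | $213.41 | $8,892.04
3 | $8,892.04 | $213.41 | $213.41 | $8,892.04
4 | $8,892.04 | $213.41 | $3,263.32 | $5,842.13
5 | $5,842.13 | $213.41 | $3,263.32 | $2,792.22
6 | $2,792.22 | $213.41 | $3,005.63 | $0.00
Total interest: $213.41 + $213.41 + $213.41 + $213.41 + $213.41 + $213.41 = $1,280.46

$1,280.46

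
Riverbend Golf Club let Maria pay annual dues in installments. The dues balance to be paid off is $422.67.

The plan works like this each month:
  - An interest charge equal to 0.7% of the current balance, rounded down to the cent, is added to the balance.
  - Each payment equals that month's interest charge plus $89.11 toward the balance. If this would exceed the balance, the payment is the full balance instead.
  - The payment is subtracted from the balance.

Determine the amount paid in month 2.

Month 1: $422.67 +$2.95 interest = $425.62; pay $92.06 → $333.56
Month 2: $333.56 +$2.33 interest = $335.89; pay $91.44 → $244.45

$91.44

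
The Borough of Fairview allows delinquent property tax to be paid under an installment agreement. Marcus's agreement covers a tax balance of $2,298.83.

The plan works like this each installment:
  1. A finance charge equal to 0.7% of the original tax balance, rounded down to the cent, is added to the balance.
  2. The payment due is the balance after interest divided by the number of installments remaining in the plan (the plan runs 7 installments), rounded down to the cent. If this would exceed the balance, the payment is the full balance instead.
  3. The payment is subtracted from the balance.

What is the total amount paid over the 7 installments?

$2,411.46

Installment 1: opening $2,298.83; interest $16.09 → $2,314.92; payment $330.70; balance $1,984.22
Installment 2: opening $1,984.22; interest $16.09 → $2,000.31; payment $333.38; balance $1,666.93
Installment 3: opening $1,666.93; interest $16.09 → $1,683.02; payment $336.60; balance $1,346.42
Installment 4: opening $1,346.42; interest $16.09 → $1,362.51; payment $340.62; balance $1,021.89
Installment 5: opening $1,021.89; interest $16.09 → $1,037.98; payment $345.99; balance $691.99
Installment 6: opening $691.99; interest $16.09 → $708.08; payment $354.04; balance $354.04
Installment 7: opening $354.04; interest $16.09 → $370.13; payment $370.13; balance $0.00
Total paid: $2,411.46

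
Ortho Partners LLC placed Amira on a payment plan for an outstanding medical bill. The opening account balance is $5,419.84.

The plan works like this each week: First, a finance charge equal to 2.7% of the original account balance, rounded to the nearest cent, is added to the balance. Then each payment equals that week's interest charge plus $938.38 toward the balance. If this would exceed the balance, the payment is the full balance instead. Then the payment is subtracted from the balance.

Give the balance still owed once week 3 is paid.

# | Opening | Interest | Payment | End bal
1 | $5,419.84 | $146.34 | $1,084.72 | $4,481.46
2 | $4,481.46 | $146.34 | $1,084.72 | $3,543.08
3 | $3,543.08 | $146.34 | $1,084.72 | $2,604.70

$2,604.70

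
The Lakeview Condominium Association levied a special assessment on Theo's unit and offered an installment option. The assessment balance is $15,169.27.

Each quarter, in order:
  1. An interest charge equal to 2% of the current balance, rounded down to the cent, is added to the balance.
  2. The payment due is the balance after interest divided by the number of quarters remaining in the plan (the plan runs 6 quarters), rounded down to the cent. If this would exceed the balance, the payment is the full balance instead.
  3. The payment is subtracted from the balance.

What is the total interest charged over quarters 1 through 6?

# | Opening | Interest | Payment | End bal
1 | $15,169.27 | $303.38 | $2,578.77 | $12,893.88
2 | $12,893.88 | $257.87 | $2,630.35 | $10,521.40
3 | $10,521.40 | $210.42 | $2,682.95 | $8,048.87
4 | $8,048.87 | $160.97 | $2,736.61 | $5,473.23
5 | $5,473.23 | $109.46 | $2,791.34 | $2,791.35
6 | $2,791.35 | $55.82 | $2,847.17 | $0.00
Total interest: $303.38 + $257.87 + $210.42 + $160.97 + $109.46 + $55.82 = $1,097.92

$1,097.92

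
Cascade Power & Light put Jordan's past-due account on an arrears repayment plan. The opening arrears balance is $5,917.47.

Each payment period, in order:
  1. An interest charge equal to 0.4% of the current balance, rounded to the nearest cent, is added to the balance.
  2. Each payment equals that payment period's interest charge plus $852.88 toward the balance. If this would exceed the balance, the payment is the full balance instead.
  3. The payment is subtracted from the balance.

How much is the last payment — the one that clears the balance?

Payment period 1: $5,917.47 +$23.67 interest = $5,941.14; pay $876.55 → $5,064.59
Payment period 2: $5,064.59 +$20.26 interest = $5,084.85; pay $873.14 → $4,211.71
Payment period 3: $4,211.71 +$16.85 interest = $4,228.56; pay $869.73 → $3,358.83
Payment period 4: $3,358.83 +$13.44 interest = $3,372.27; pay $866.32 → $2,505.95
Payment period 5: $2,505.95 +$10.02 interest = $2,515.97; pay $862.90 → $1,653.07
Payment period 6: $1,653.07 +$6.61 interest = $1,659.68; pay $859.49 → $800.19
Payment period 7: $800.19 +$3.20 interest = $803.39; pay $803.39 → $0.00

$803.39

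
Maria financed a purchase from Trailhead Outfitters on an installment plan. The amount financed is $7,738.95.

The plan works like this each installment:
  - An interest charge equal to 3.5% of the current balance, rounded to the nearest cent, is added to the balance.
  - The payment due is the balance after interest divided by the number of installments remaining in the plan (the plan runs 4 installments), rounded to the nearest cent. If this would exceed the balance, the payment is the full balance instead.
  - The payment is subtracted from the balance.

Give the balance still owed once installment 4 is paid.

$0.00

Installment 1: opening $7,738.95; interest $270.86 → $8,009.81; payment $2,002.45; balance $6,007.36
Installment 2: opening $6,007.36; interest $210.26 → $6,217.62; payment $2,072.54; balance $4,145.08
Installment 3: opening $4,145.08; interest $145.08 → $4,290.16; payment $2,145.08; balance $2,145.08
Installment 4: opening $2,145.08; interest $75.08 → $2,220.16; payment $2,220.16; balance $0.00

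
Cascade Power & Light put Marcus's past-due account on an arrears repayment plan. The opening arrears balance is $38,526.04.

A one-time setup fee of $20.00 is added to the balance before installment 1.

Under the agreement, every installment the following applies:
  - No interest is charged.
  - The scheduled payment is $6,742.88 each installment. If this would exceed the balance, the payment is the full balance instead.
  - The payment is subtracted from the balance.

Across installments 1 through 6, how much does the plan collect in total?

$38,546.04

Installment 1: opening $38,546.04; payment $6,742.88; balance $31,803.16
Installment 2: opening $31,803.16; payment $6,742.88; balance $25,060.28
Installment 3: opening $25,060.28; payment $6,742.88; balance $18,317.40
Installment 4: opening $18,317.40; payment $6,742.88; balance $11,574.52
Installment 5: opening $11,574.52; payment $6,742.88; balance $4,831.64
Installment 6: opening $4,831.64; payment $4,831.64; balance $0.00
Total paid: $38,546.04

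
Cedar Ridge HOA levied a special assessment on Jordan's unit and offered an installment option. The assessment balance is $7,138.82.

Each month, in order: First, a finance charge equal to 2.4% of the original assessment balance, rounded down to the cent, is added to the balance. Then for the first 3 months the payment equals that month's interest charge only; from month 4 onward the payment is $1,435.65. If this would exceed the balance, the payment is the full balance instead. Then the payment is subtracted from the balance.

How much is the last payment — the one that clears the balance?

$988.55

Month 1: opening $7,138.82; interest $171.33 → $7,310.15; payment $171.33; balance $7,138.82
Month 2: opening $7,138.82; interest $171.33 → $7,310.15; payment $171.33; balance $7,138.82
Month 3: opening $7,138.82; interest $171.33 → $7,310.15; payment $171.33; balance $7,138.82
Month 4: opening $7,138.82; interest $171.33 → $7,310.15; payment $1,435.65; balance $5,874.50
Month 5: opening $5,874.50; interest $171.33 → $6,045.83; payment $1,435.65; balance $4,610.18
Month 6: opening $4,610.18; interest $171.33 → $4,781.51; payment $1,435.65; balance $3,345.86
Month 7: opening $3,345.86; interest $171.33 → $3,517.19; payment $1,435.65; balance $2,081.54
Month 8: opening $2,081.54; interest $171.33 → $2,252.87; payment $1,435.65; balance $817.22
Month 9: opening $817.22; interest $171.33 → $988.55; payment $988.55; balance $0.00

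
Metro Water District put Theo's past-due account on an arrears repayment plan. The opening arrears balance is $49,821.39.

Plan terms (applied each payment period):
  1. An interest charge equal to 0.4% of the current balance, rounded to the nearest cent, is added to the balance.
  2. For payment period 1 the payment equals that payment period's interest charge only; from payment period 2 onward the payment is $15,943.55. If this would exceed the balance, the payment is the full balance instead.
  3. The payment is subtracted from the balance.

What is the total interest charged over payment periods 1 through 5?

Payment period 1: opening $49,821.39; interest $199.29 → $50,020.68; payment $199.29; balance $49,821.39
Payment period 2: opening $49,821.39; interest $199.29 → $50,020.68; payment $15,943.55; balance $34,077.13
Payment period 3: opening $34,077.13; interest $136.31 → $34,213.44; payment $15,943.55; balance $18,269.89
Payment period 4: opening $18,269.89; interest $73.08 → $18,342.97; payment $15,943.55; balance $2,399.42
Payment period 5: opening $2,399.42; interest $9.60 → $2,409.02; payment $2,409.02; balance $0.00
Total interest: $199.29 + $199.29 + $136.31 + $73.08 + $9.60 = $617.57

$617.57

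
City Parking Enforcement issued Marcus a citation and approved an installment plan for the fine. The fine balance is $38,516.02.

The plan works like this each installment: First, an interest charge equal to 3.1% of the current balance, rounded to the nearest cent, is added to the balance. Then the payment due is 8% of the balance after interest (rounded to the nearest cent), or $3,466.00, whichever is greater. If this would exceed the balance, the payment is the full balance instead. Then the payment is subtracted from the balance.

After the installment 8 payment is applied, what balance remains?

$18,240.76

Installment 1: $38,516.02 +$1,194.00 interest = $39,710.02; pay $3,466.00 → $36,244.02
Installment 2: $36,244.02 +$1,123.56 interest = $37,367.58; pay $3,466.00 → $33,901.58
Installment 3: $33,901.58 +$1,050.95 interest = $34,952.53; pay $3,466.00 → $31,486.53
Installment 4: $31,486.53 +$976.08 interest = $32,462.61; pay $3,466.00 → $28,996.61
Installment 5: $28,996.61 +$898.89 interest = $29,895.50; pay $3,466.00 → $26,429.50
Installment 6: $26,429.50 +$819.31 interest = $27,248.81; pay $3,466.00 → $23,782.81
Installment 7: $23,782.81 +$737.27 interest = $24,520.08; pay $3,466.00 → $21,054.08
Installment 8: $21,054.08 +$652.68 interest = $21,706.76; pay $3,466.00 → $18,240.76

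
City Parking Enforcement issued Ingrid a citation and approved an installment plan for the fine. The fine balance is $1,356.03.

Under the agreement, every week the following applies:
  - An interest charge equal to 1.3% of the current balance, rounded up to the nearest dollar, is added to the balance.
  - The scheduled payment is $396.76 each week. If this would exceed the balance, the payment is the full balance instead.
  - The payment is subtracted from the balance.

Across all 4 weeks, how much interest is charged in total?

Week 1: opening $1,356.03; interest $18.00 → $1,374.03; payment $396.76; balance $977.27
Week 2: opening $977.27; interest $13.00 → $990.27; payment $396.76; balance $593.51
Week 3: opening $593.51; interest $8.00 → $601.51; payment $396.76; balance $204.75
Week 4: opening $204.75; interest $3.00 → $207.75; payment $207.75; balance $0.00
Total interest: $18.00 + $13.00 + $8.00 + $3.00 = $42.00

$42.00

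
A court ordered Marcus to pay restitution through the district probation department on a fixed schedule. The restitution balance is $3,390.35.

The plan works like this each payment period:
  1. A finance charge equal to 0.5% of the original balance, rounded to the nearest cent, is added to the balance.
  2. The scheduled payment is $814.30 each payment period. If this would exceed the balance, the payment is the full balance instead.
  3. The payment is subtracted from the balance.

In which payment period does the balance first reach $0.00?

5

Payment period 1: $3,390.35 +$16.95 interest = $3,407.30; pay $814.30 → $2,593.00
Payment period 2: $2,593.00 +$16.95 interest = $2,609.95; pay $814.30 → $1,795.65
Payment period 3: $1,795.65 +$16.95 interest = $1,812.60; pay $814.30 → $998.30
Payment period 4: $998.30 +$16.95 interest = $1,015.25; pay $814.30 → $200.95
Payment period 5: $200.95 +$16.95 interest = $217.90; pay $217.90 → $0.00
Balance reaches $0.00 in payment period 5.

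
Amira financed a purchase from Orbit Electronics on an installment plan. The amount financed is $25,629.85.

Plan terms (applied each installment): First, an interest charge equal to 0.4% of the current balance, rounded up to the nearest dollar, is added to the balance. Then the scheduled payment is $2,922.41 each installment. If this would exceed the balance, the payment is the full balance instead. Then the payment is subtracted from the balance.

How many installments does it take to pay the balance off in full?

9

Installment 1: opening $25,629.85; interest $103.00 → $25,732.85; payment $2,922.41; balance $22,810.44
Installment 2: opening $22,810.44; interest $92.00 → $22,902.44; payment $2,922.41; balance $19,980.03
Installment 3: opening $19,980.03; interest $80.00 → $20,060.03; payment $2,922.41; balance $17,137.62
Installment 4: opening $17,137.62; interest $69.00 → $17,206.62; payment $2,922.41; balance $14,284.21
Installment 5: opening $14,284.21; interest $58.00 → $14,342.21; payment $2,922.41; balance $11,419.80
Installment 6: opening $11,419.80; interest $46.00 → $11,465.80; payment $2,922.41; balance $8,543.39
Installment 7: opening $8,543.39; interest $35.00 → $8,578.39; payment $2,922.41; balance $5,655.98
Installment 8: opening $5,655.98; interest $23.00 → $5,678.98; payment $2,922.41; balance $2,756.57
Installment 9: opening $2,756.57; interest $12.00 → $2,768.57; payment $2,768.57; balance $0.00
Balance reaches $0.00 in installment 9.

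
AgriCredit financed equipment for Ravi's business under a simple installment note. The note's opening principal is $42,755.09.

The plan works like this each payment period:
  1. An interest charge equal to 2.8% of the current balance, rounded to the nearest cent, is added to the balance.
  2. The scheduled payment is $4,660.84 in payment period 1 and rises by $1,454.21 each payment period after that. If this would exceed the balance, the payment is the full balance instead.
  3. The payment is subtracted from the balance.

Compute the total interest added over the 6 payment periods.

Payment period 1: opening $42,755.09; interest $1,197.14 → $43,952.23; payment $4,660.84; balance $39,291.39
Payment period 2: opening $39,291.39; interest $1,100.16 → $40,391.55; payment $6,115.05; balance $34,276.50
Payment period 3: opening $34,276.50; interest $959.74 → $35,236.24; payment $7,569.26; balance $27,666.98
Payment period 4: opening $27,666.98; interest $774.68 → $28,441.66; payment $9,023.47; balance $19,418.19
Payment period 5: opening $19,418.19; interest $543.71 → $19,961.90; payment $10,477.68; balance $9,484.22
Payment period 6: opening $9,484.22; interest $265.56 → $9,749.78; payment $9,749.78; balance $0.00
Total interest: $1,197.14 + $1,100.16 + $959.74 + $774.68 + $543.71 + $265.56 = $4,840.99

$4,840.99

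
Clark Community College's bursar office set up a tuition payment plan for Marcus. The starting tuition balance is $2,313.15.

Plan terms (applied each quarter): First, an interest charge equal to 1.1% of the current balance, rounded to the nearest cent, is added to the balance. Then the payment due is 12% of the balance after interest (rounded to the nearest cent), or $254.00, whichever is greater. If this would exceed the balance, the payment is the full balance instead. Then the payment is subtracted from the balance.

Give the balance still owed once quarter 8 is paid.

# | Opening | Interest | Payment | End bal
1 | $2,313.15 | $25.44 | $280.63 | $2,057.96
2 | $2,057.96 | $22.64 | $254.00 | $1,826.60
3 | $1,826.60 | $20.09 | $254.00 | $1,592.69
4 | $1,592.69 | $17.52 | $254.00 | $1,356.21
5 | $1,356.21 | $14.92 | $254.00 | $1,117.13
6 | $1,117.13 | $12.29 | $254.00 | $875.42
7 | $875.42 | $9.63 | $254.00 | $631.05
8 | $631.05 | $6.94 | $254.00 | $383.99

$383.99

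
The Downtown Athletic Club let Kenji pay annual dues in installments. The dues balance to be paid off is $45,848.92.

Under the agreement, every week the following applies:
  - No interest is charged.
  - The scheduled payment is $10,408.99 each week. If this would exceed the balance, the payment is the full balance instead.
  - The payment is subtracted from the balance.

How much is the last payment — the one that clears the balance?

Week 1: $45,848.92 − $10,408.99 → $35,439.93
Week 2: $35,439.93 − $10,408.99 → $25,030.94
Week 3: $25,030.94 − $10,408.99 → $14,621.95
Week 4: $14,621.95 − $10,408.99 → $4,212.96
Week 5: $4,212.96 − $4,212.96 → $0.00

$4,212.96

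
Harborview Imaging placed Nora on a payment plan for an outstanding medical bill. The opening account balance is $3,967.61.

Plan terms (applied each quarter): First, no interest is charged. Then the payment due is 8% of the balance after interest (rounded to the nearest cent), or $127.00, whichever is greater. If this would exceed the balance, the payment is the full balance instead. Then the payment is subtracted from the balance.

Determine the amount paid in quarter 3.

$268.65

Quarter 1: opening $3,967.61; payment $317.41; balance $3,650.20
Quarter 2: opening $3,650.20; payment $292.02; balance $3,358.18
Quarter 3: opening $3,358.18; payment $268.65; balance $3,089.53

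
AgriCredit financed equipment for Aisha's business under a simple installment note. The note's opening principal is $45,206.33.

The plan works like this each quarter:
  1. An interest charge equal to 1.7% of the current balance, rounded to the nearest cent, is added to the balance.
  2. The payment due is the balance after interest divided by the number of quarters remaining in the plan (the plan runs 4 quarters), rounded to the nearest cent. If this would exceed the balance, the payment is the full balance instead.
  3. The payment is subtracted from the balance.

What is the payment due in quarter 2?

$11,689.10

# | Opening | Interest | Payment | End bal
1 | $45,206.33 | $768.51 | $11,493.71 | $34,481.13
2 | $34,481.13 | $586.18 | $11,689.10 | $23,378.21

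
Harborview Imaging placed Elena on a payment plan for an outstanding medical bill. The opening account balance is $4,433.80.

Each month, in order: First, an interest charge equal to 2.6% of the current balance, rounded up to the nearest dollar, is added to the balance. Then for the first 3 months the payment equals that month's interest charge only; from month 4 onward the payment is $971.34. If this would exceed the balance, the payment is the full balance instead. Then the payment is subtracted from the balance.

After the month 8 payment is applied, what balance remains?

Month 1: opening $4,433.80; interest $116.00 → $4,549.80; payment $116.00; balance $4,433.80
Month 2: opening $4,433.80; interest $116.00 → $4,549.80; payment $116.00; balance $4,433.80
Month 3: opening $4,433.80; interest $116.00 → $4,549.80; payment $116.00; balance $4,433.80
Month 4: opening $4,433.80; interest $116.00 → $4,549.80; payment $971.34; balance $3,578.46
Month 5: opening $3,578.46; interest $94.00 → $3,672.46; payment $971.34; balance $2,701.12
Month 6: opening $2,701.12; interest $71.00 → $2,772.12; payment $971.34; balance $1,800.78
Month 7: opening $1,800.78; interest $47.00 → $1,847.78; payment $971.34; balance $876.44
Month 8: opening $876.44; interest $23.00 → $899.44; payment $899.44; balance $0.00

$0.00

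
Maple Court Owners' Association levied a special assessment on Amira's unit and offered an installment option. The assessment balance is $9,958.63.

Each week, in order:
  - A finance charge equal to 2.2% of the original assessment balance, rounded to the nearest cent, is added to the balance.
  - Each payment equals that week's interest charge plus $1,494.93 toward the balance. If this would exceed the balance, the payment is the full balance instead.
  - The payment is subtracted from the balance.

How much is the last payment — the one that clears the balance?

Week 1: $9,958.63 +$219.09 interest = $10,177.72; pay $1,714.02 → $8,463.70
Week 2: $8,463.70 +$219.09 interest = $8,682.79; pay $1,714.02 → $6,968.77
Week 3: $6,968.77 +$219.09 interest = $7,187.86; pay $1,714.02 → $5,473.84
Week 4: $5,473.84 +$219.09 interest = $5,692.93; pay $1,714.02 → $3,978.91
Week 5: $3,978.91 +$219.09 interest = $4,198.00; pay $1,714.02 → $2,483.98
Week 6: $2,483.98 +$219.09 interest = $2,703.07; pay $1,714.02 → $989.05
Week 7: $989.05 +$219.09 interest = $1,208.14; pay $1,208.14 → $0.00

$1,208.14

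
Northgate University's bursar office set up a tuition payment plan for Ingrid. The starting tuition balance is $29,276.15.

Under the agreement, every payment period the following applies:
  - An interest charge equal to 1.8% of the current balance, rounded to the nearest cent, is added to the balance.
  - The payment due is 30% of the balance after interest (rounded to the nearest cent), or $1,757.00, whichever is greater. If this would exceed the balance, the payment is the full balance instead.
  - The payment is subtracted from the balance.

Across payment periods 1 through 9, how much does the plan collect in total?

$30,978.68

Payment period 1: opening $29,276.15; interest $526.97 → $29,803.12; payment $8,940.94; balance $20,862.18
Payment period 2: opening $20,862.18; interest $375.52 → $21,237.70; payment $6,371.31; balance $14,866.39
Payment period 3: opening $14,866.39; interest $267.60 → $15,133.99; payment $4,540.20; balance $10,593.79
Payment period 4: opening $10,593.79; interest $190.69 → $10,784.48; payment $3,235.34; balance $7,549.14
Payment period 5: opening $7,549.14; interest $135.88 → $7,685.02; payment $2,305.51; balance $5,379.51
Payment period 6: opening $5,379.51; interest $96.83 → $5,476.34; payment $1,757.00; balance $3,719.34
Payment period 7: opening $3,719.34; interest $66.95 → $3,786.29; payment $1,757.00; balance $2,029.29
Payment period 8: opening $2,029.29; interest $36.53 → $2,065.82; payment $1,757.00; balance $308.82
Payment period 9: opening $308.82; interest $5.56 → $314.38; payment $314.38; balance $0.00
Total paid: $30,978.68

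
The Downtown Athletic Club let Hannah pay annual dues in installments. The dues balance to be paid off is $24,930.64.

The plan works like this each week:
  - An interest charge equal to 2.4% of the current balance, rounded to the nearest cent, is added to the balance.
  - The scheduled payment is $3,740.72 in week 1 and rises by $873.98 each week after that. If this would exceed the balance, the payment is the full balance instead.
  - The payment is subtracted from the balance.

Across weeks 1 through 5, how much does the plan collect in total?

$26,937.55

Week 1: opening $24,930.64; interest $598.34 → $25,528.98; payment $3,740.72; balance $21,788.26
Week 2: opening $21,788.26; interest $522.92 → $22,311.18; payment $4,614.70; balance $17,696.48
Week 3: opening $17,696.48; interest $424.72 → $18,121.20; payment $5,488.68; balance $12,632.52
Week 4: opening $12,632.52; interest $303.18 → $12,935.70; payment $6,362.66; balance $6,573.04
Week 5: opening $6,573.04; interest $157.75 → $6,730.79; payment $6,730.79; balance $0.00
Total paid: $26,937.55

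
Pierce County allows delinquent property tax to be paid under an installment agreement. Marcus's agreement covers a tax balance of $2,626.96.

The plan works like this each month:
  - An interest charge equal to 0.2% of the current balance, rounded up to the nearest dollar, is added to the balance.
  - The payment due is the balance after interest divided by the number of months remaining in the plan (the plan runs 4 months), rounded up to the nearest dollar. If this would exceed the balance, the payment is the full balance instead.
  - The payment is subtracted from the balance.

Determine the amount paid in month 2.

Month 1: opening $2,626.96; interest $6.00 → $2,632.96; payment $659.00; balance $1,973.96
Month 2: opening $1,973.96; interest $4.00 → $1,977.96; payment $660.00; balance $1,317.96

$660.00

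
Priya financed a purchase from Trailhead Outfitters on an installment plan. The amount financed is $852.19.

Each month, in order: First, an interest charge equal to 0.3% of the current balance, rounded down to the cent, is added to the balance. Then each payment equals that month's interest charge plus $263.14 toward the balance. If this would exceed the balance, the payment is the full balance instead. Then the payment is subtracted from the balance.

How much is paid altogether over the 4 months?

Month 1: $852.19 +$2.55 interest = $854.74; pay $265.69 → $589.05
Month 2: $589.05 +$1.76 interest = $590.81; pay $264.90 → $325.91
Month 3: $325.91 +$0.97 interest = $326.88; pay $264.11 → $62.77
Month 4: $62.77 +$0.18 interest = $62.95; pay $62.95 → $0.00
Total paid: $857.65

$857.65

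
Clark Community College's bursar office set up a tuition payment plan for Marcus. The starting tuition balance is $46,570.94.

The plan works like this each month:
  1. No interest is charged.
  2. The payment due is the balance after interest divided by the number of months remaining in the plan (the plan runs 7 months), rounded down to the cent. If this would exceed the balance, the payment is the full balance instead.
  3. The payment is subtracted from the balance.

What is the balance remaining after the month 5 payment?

$13,305.99

Month 1: opening $46,570.94; payment $6,652.99; balance $39,917.95
Month 2: opening $39,917.95; payment $6,652.99; balance $33,264.96
Month 3: opening $33,264.96; payment $6,652.99; balance $26,611.97
Month 4: opening $26,611.97; payment $6,652.99; balance $19,958.98
Month 5: opening $19,958.98; payment $6,652.99; balance $13,305.99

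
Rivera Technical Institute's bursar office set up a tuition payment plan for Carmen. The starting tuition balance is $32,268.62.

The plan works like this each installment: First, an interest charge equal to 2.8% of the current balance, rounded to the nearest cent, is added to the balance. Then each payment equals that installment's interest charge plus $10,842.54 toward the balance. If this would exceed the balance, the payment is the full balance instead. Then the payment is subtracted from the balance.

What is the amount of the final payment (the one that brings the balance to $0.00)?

Installment 1: opening $32,268.62; interest $903.52 → $33,172.14; payment $11,746.06; balance $21,426.08
Installment 2: opening $21,426.08; interest $599.93 → $22,026.01; payment $11,442.47; balance $10,583.54
Installment 3: opening $10,583.54; interest $296.34 → $10,879.88; payment $10,879.88; balance $0.00

$10,879.88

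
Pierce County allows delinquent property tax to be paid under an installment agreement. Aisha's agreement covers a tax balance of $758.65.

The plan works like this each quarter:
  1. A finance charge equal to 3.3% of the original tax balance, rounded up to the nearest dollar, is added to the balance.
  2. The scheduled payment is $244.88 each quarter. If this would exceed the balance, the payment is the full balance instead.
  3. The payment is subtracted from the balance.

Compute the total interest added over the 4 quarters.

$104.00

Quarter 1: $758.65 +$26.00 interest = $784.65; pay $244.88 → $539.77
Quarter 2: $539.77 +$26.00 interest = $565.77; pay $244.88 → $320.89
Quarter 3: $320.89 +$26.00 interest = $346.89; pay $244.88 → $102.01
Quarter 4: $102.01 +$26.00 interest = $128.01; pay $128.01 → $0.00
Total interest: $26.00 + $26.00 + $26.00 + $26.00 = $104.00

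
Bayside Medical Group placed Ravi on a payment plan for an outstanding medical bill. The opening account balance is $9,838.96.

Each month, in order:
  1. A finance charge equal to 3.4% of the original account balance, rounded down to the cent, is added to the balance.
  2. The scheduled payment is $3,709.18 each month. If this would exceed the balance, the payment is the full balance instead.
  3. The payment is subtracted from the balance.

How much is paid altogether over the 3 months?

$10,842.52

Month 1: opening $9,838.96; interest $334.52 → $10,173.48; payment $3,709.18; balance $6,464.30
Month 2: opening $6,464.30; interest $334.52 → $6,798.82; payment $3,709.18; balance $3,089.64
Month 3: opening $3,089.64; interest $334.52 → $3,424.16; payment $3,424.16; balance $0.00
Total paid: $10,842.52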